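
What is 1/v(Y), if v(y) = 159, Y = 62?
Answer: 1/159 ≈ 0.0062893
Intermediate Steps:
1/v(Y) = 1/159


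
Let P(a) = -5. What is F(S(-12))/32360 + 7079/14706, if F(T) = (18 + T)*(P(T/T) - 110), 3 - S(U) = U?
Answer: 17326717/47588616 ≈ 0.36409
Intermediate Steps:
S(U) = 3 - U
F(T) = -2070 - 115*T (F(T) = (18 + T)*(-5 - 110) = (18 + T)*(-115) = -2070 - 115*T)
F(S(-12))/32360 + 7079/14706 = (-2070 - 115*(3 - 1*(-12)))/32360 + 7079/14706 = (-2070 - 115*(3 + 12))*(1/32360) + 7079*(1/14706) = (-2070 - 115*15)*(1/32360) + 7079/14706 = (-2070 - 1725)*(1/32360) + 7079/14706 = -3795*1/32360 + 7079/14706 = -759/6472 + 7079/14706 = 17326717/47588616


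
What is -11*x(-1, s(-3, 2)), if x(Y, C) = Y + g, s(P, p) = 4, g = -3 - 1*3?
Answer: 77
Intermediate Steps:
g = -6 (g = -3 - 3 = -6)
x(Y, C) = -6 + Y (x(Y, C) = Y - 6 = -6 + Y)
-11*x(-1, s(-3, 2)) = -11*(-6 - 1) = -11*(-7) = 77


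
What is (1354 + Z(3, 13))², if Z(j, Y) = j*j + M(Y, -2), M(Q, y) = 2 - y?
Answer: 1868689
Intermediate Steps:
Z(j, Y) = 4 + j² (Z(j, Y) = j*j + (2 - 1*(-2)) = j² + (2 + 2) = j² + 4 = 4 + j²)
(1354 + Z(3, 13))² = (1354 + (4 + 3²))² = (1354 + (4 + 9))² = (1354 + 13)² = 1367² = 1868689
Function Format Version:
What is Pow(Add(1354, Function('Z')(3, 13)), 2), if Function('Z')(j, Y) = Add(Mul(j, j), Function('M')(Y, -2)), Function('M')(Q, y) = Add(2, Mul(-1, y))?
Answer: 1868689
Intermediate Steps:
Function('Z')(j, Y) = Add(4, Pow(j, 2)) (Function('Z')(j, Y) = Add(Mul(j, j), Add(2, Mul(-1, -2))) = Add(Pow(j, 2), Add(2, 2)) = Add(Pow(j, 2), 4) = Add(4, Pow(j, 2)))
Pow(Add(1354, Function('Z')(3, 13)), 2) = Pow(Add(1354, Add(4, Pow(3, 2))), 2) = Pow(Add(1354, Add(4, 9)), 2) = Pow(Add(1354, 13), 2) = Pow(1367, 2) = 1868689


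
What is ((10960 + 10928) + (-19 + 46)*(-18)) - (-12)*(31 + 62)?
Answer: 22518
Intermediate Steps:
((10960 + 10928) + (-19 + 46)*(-18)) - (-12)*(31 + 62) = (21888 + 27*(-18)) - (-12)*93 = (21888 - 486) - 1*(-1116) = 21402 + 1116 = 22518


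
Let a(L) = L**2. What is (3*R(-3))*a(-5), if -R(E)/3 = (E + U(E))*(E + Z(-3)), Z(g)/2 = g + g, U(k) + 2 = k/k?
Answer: -13500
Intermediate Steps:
U(k) = -1 (U(k) = -2 + k/k = -2 + 1 = -1)
Z(g) = 4*g (Z(g) = 2*(g + g) = 2*(2*g) = 4*g)
R(E) = -3*(-1 + E)*(-12 + E) (R(E) = -3*(E - 1)*(E + 4*(-3)) = -3*(-1 + E)*(E - 12) = -3*(-1 + E)*(-12 + E))
(3*R(-3))*a(-5) = (3*(-36 - 3*(-3)**2 + 39*(-3)))*(-5)**2 = (3*(-36 - 3*9 - 117))*25 = (3*(-36 - 27 - 117))*25 = (3*(-180))*25 = -540*25 = -13500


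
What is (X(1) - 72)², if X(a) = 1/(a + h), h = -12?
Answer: 628849/121 ≈ 5197.1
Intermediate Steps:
X(a) = 1/(-12 + a) (X(a) = 1/(a - 12) = 1/(-12 + a))
(X(1) - 72)² = (1/(-12 + 1) - 72)² = (1/(-11) - 72)² = (-1/11 - 72)² = (-793/11)² = 628849/121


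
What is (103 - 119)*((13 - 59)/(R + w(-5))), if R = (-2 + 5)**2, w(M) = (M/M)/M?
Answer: 920/11 ≈ 83.636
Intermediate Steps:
w(M) = 1/M
R = 9 (R = 3**2 = 9)
(103 - 119)*((13 - 59)/(R + w(-5))) = (103 - 119)*((13 - 59)/(9 + 1/(-5))) = -(-736)/(9 - 1/5) = -(-736)/44/5 = -(-736)*5/44 = -16*(-115/22) = 920/11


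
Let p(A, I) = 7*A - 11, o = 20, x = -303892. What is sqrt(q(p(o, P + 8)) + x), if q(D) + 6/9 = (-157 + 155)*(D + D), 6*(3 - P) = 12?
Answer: I*sqrt(2739678)/3 ≈ 551.73*I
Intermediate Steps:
P = 1 (P = 3 - 1/6*12 = 3 - 2 = 1)
p(A, I) = -11 + 7*A
q(D) = -2/3 - 4*D (q(D) = -2/3 + (-157 + 155)*(D + D) = -2/3 - 4*D)
sqrt(q(p(o, P + 8)) + x) = sqrt((-2/3 - 4*(-11 + 7*20)) - 303892) = sqrt((-2/3 - 4*(-11 + 140)) - 303892) = sqrt((-2/3 - 4*129) - 303892) = sqrt((-2/3 - 516) - 303892) = sqrt(-1550/3 - 303892) = sqrt(-913226/3) = I*sqrt(2739678)/3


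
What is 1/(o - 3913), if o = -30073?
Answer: -1/33986 ≈ -2.9424e-5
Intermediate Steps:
1/(o - 3913) = 1/(-30073 - 3913) = 1/(-33986) = -1/33986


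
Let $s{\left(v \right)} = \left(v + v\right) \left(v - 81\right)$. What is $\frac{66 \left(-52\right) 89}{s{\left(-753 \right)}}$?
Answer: $- \frac{25454}{104667} \approx -0.24319$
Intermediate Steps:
$s{\left(v \right)} = 2 v \left(-81 + v\right)$
$\frac{66 \left(-52\right) 89}{s{\left(-753 \right)}} = \frac{66 \left(-52\right) 89}{2 \left(-753\right) \left(-81 - 753\right)} = \frac{\left(-3432\right) 89}{2 \left(-753\right) \left(-834\right)} = - \frac{305448}{1256004} = \left(-305448\right) \frac{1}{1256004} = - \frac{25454}{104667}$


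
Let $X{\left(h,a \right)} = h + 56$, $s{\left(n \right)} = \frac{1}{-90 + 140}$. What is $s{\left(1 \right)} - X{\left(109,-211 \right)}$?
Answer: $- \frac{8249}{50} \approx -164.98$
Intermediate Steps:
$s{\left(n \right)} = \frac{1}{50}$
$X{\left(h,a \right)} = 56 + h$
$s{\left(1 \right)} - X{\left(109,-211 \right)} = \frac{1}{50} - \left(56 + 109\right) = \frac{1}{50} - 165 = - \frac{8249}{50}$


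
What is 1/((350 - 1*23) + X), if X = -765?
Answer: -1/438 ≈ -0.0022831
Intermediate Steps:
1/((350 - 1*23) + X) = 1/((350 - 1*23) - 765) = 1/((350 - 23) - 765) = 1/(327 - 765) = 1/(-438) = -1/438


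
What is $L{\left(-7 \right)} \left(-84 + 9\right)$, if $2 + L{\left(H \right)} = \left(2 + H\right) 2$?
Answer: $900$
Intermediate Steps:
$L{\left(H \right)} = 2 + 2 H$ ($L{\left(H \right)} = -2 + \left(2 + H\right) 2 = -2 + \left(4 + 2 H\right) = 2 + 2 H$)
$L{\left(-7 \right)} \left(-84 + 9\right) = \left(2 + 2 \left(-7\right)\right) \left(-84 + 9\right) = \left(2 - 14\right) \left(-75\right) = \left(-12\right) \left(-75\right) = 900$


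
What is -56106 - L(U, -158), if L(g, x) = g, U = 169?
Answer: -56275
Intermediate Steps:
-56106 - L(U, -158) = -56106 - 1*169 = -56106 - 169 = -56275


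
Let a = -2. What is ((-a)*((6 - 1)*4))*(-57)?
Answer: -2280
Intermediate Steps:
((-a)*((6 - 1)*4))*(-57) = ((-1*(-2))*((6 - 1)*4))*(-57) = (2*(5*4))*(-57) = (2*20)*(-57) = 40*(-57) = -2280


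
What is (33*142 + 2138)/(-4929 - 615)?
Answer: -853/693 ≈ -1.2309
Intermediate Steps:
(33*142 + 2138)/(-4929 - 615) = (4686 + 2138)/(-5544) = 6824*(-1/5544) = -853/693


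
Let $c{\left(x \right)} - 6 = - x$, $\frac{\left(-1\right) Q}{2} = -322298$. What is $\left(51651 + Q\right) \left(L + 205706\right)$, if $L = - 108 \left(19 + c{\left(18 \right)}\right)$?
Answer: $142695822650$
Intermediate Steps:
$Q = 644596$ ($Q = \left(-2\right) \left(-322298\right) = 644596$)
$c{\left(x \right)} = 6 - x$
$L = -756$ ($L = - 108 \left(19 + \left(6 - 18\right)\right) = - 108 \left(19 - 12\right) = \left(-108\right) 7 = -756$)
$\left(51651 + Q\right) \left(L + 205706\right) = \left(51651 + 644596\right) \left(-756 + 205706\right) = 696247 \cdot 204950 = 142695822650$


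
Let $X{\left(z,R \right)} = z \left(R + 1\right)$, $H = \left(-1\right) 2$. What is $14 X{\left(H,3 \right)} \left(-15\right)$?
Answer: $1680$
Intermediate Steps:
$H = -2$
$X{\left(z,R \right)} = z \left(1 + R\right)$
$14 X{\left(H,3 \right)} \left(-15\right) = 14 \left(- 2 \left(1 + 3\right)\right) \left(-15\right) = 14 \left(\left(-2\right) 4\right) \left(-15\right) = 14 \left(-8\right) \left(-15\right) = \left(-112\right) \left(-15\right) = 1680$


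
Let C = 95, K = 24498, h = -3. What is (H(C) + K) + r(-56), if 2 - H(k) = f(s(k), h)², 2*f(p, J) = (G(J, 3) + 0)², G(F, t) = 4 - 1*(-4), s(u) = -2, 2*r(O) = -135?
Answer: 46817/2 ≈ 23409.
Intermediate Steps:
r(O) = -135/2 (r(O) = (½)*(-135) = -135/2)
G(F, t) = 8 (G(F, t) = 4 + 4 = 8)
f(p, J) = 32 (f(p, J) = (8 + 0)²/2 = (½)*8² = (½)*64 = 32)
H(k) = -1022 (H(k) = 2 - 1*32² = 2 - 1*1024 = 2 - 1024 = -1022)
(H(C) + K) + r(-56) = (-1022 + 24498) - 135/2 = 23476 - 135/2 = 46817/2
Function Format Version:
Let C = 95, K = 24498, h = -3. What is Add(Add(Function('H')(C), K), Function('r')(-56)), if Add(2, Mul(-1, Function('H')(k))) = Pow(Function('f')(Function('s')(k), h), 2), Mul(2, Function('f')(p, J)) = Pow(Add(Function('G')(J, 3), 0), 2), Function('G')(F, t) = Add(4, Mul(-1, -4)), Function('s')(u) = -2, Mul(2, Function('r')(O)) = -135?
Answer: Rational(46817, 2) ≈ 23409.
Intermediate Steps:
Function('r')(O) = Rational(-135, 2) (Function('r')(O) = Mul(Rational(1, 2), -135) = Rational(-135, 2))
Function('G')(F, t) = 8 (Function('G')(F, t) = Add(4, 4) = 8)
Function('f')(p, J) = 32 (Function('f')(p, J) = Mul(Rational(1, 2), Pow(Add(8, 0), 2)) = Mul(Rational(1, 2), Pow(8, 2)) = Mul(Rational(1, 2), 64) = 32)
Function('H')(k) = -1022 (Function('H')(k) = Add(2, Mul(-1, Pow(32, 2))) = Add(2, Mul(-1, 1024)) = Add(2, -1024) = -1022)
Add(Add(Function('H')(C), K), Function('r')(-56)) = Add(Add(-1022, 24498), Rational(-135, 2)) = Add(23476, Rational(-135, 2)) = Rational(46817, 2)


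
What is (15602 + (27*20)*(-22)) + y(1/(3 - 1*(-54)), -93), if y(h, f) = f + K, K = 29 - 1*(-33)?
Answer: 3691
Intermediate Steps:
K = 62 (K = 29 + 33 = 62)
y(h, f) = 62 + f (y(h, f) = f + 62 = 62 + f)
(15602 + (27*20)*(-22)) + y(1/(3 - 1*(-54)), -93) = (15602 + (27*20)*(-22)) + (62 - 93) = (15602 + 540*(-22)) - 31 = (15602 - 11880) - 31 = 3722 - 31 = 3691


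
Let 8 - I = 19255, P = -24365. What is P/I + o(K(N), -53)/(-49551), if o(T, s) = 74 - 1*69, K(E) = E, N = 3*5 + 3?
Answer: 1207213880/953708097 ≈ 1.2658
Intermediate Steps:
N = 18 (N = 15 + 3 = 18)
I = -19247 (I = 8 - 1*19255 = 8 - 19255 = -19247)
o(T, s) = 5 (o(T, s) = 74 - 69 = 5)
P/I + o(K(N), -53)/(-49551) = -24365/(-19247) + 5/(-49551) = -24365*(-1/19247) + 5*(-1/49551) = 24365/19247 - 5/49551 = 1207213880/953708097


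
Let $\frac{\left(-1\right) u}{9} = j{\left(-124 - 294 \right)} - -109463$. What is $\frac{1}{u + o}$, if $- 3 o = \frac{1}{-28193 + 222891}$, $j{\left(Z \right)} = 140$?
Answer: $- \frac{584094}{576166092139} \approx -1.0138 \cdot 10^{-6}$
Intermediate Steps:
$u = -986427$ ($u = - 9 \left(140 - -109463\right) = - 9 \left(140 + 109463\right) = \left(-9\right) 109603 = -986427$)
$o = - \frac{1}{584094}$ ($o = - \frac{1}{3 \left(-28193 + 222891\right)} = - \frac{1}{3 \cdot 194698} = \left(- \frac{1}{3}\right) \frac{1}{194698} = - \frac{1}{584094} \approx -1.7121 \cdot 10^{-6}$)
$\frac{1}{u + o} = \frac{1}{-986427 - \frac{1}{584094}} = \frac{1}{- \frac{576166092139}{584094}} = - \frac{584094}{576166092139}$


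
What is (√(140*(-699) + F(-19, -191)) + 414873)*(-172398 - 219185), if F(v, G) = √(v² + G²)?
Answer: -162457213959 - 391583*I*√(97860 - 13*√218) ≈ -1.6246e+11 - 1.2238e+8*I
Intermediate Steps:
F(v, G) = √(G² + v²)
(√(140*(-699) + F(-19, -191)) + 414873)*(-172398 - 219185) = (√(140*(-699) + √((-191)² + (-19)²)) + 414873)*(-172398 - 219185) = (√(-97860 + √(36481 + 361)) + 414873)*(-391583) = (√(-97860 + √36842) + 414873)*(-391583) = (√(-97860 + 13*√218) + 414873)*(-391583) = (414873 + √(-97860 + 13*√218))*(-391583) = -162457213959 - 391583*√(-97860 + 13*√218)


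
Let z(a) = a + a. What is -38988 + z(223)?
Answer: -38542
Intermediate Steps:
z(a) = 2*a
-38988 + z(223) = -38988 + 2*223 = -38988 + 446 = -38542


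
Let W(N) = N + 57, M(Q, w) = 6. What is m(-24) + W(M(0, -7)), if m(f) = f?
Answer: 39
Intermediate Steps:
W(N) = 57 + N
m(-24) + W(M(0, -7)) = -24 + (57 + 6) = -24 + 63 = 39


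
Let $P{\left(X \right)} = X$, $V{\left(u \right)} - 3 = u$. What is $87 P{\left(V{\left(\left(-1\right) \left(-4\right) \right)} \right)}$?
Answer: $609$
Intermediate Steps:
$V{\left(u \right)} = 3 + u$
$87 P{\left(V{\left(\left(-1\right) \left(-4\right) \right)} \right)} = 87 \left(3 - -4\right) = 87 \left(3 + 4\right) = 87 \cdot 7 = 609$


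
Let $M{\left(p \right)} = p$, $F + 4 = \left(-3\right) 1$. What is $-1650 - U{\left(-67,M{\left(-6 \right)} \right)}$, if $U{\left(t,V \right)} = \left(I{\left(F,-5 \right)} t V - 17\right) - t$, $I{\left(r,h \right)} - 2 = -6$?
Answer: $-92$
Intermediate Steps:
$F = -7$ ($F = -4 - 3 = -7$)
$I{\left(r,h \right)} = -4$ ($I{\left(r,h \right)} = 2 - 6 = -4$)
$U{\left(t,V \right)} = -17 - t - 4 V t$ ($U{\left(t,V \right)} = \left(- 4 t V - 17\right) - t = \left(- 4 V t - 17\right) - t = \left(-17 - 4 V t\right) - t = -17 - t - 4 V t$)
$-1650 - U{\left(-67,M{\left(-6 \right)} \right)} = -1650 - \left(-17 - -67 - \left(-24\right) \left(-67\right)\right) = -1650 - \left(-17 + 67 - 1608\right) = -1650 - -1558 = -1650 + 1558 = -92$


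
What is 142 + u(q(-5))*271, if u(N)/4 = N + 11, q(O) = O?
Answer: 6646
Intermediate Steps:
u(N) = 44 + 4*N (u(N) = 4*(N + 11) = 4*(11 + N) = 44 + 4*N)
142 + u(q(-5))*271 = 142 + (44 + 4*(-5))*271 = 142 + (44 - 20)*271 = 142 + 24*271 = 142 + 6504 = 6646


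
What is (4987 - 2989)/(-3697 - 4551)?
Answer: -999/4124 ≈ -0.24224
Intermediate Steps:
(4987 - 2989)/(-3697 - 4551) = 1998/(-8248) = 1998*(-1/8248) = -999/4124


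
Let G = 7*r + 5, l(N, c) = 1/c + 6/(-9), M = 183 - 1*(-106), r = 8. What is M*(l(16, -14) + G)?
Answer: 731459/42 ≈ 17416.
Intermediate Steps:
M = 289 (M = 183 + 106 = 289)
l(N, c) = -2/3 + 1/c (l(N, c) = 1/c + 6*(-1/9) = 1/c - 2/3 = -2/3 + 1/c)
G = 61 (G = 7*8 + 5 = 56 + 5 = 61)
M*(l(16, -14) + G) = 289*((-2/3 + 1/(-14)) + 61) = 289*((-2/3 - 1/14) + 61) = 289*(-31/42 + 61) = 289*(2531/42) = 731459/42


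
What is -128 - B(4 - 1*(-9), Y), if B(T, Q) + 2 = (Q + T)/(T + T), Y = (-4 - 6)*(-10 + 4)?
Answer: -3349/26 ≈ -128.81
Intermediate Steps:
Y = 60 (Y = -10*(-6) = 60)
B(T, Q) = -2 + (Q + T)/(2*T) (B(T, Q) = -2 + (Q + T)/(T + T) = -2 + (Q + T)/((2*T)) = -2 + (Q + T)*(1/(2*T)) = -2 + (Q + T)/(2*T))
-128 - B(4 - 1*(-9), Y) = -128 - (60 - 3*(4 - 1*(-9)))/(2*(4 - 1*(-9))) = -128 - (60 - 3*(4 + 9))/(2*(4 + 9)) = -128 - (60 - 3*13)/(2*13) = -128 - (60 - 39)/(2*13) = -128 - 21/(2*13) = -128 - 1*21/26 = -128 - 21/26 = -3349/26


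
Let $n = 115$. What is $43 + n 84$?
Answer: $9703$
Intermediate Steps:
$43 + n 84 = 43 + 115 \cdot 84 = 43 + 9660 = 9703$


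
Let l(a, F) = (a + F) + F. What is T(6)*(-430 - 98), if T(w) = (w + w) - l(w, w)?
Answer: 3168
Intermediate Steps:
l(a, F) = a + 2*F (l(a, F) = (F + a) + F = a + 2*F)
T(w) = -w (T(w) = (w + w) - (w + 2*w) = 2*w - 3*w = -w)
T(6)*(-430 - 98) = (-1*6)*(-430 - 98) = -6*(-528) = 3168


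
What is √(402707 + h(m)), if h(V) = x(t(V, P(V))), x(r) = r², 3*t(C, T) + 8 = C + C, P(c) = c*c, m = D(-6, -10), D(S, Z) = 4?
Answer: √402707 ≈ 634.59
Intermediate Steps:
m = 4
P(c) = c²
t(C, T) = -8/3 + 2*C/3 (t(C, T) = -8/3 + (C + C)/3 = -8/3 + (2*C)/3 = -8/3 + 2*C/3)
h(V) = (-8/3 + 2*V/3)²
√(402707 + h(m)) = √(402707 + 4*(-4 + 4)²/9) = √(402707 + (4/9)*0²) = √(402707 + (4/9)*0) = √(402707 + 0) = √402707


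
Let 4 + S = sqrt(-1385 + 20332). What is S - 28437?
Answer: -28441 + sqrt(18947) ≈ -28303.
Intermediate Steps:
S = -4 + sqrt(18947) (S = -4 + sqrt(-1385 + 20332) = -4 + sqrt(18947) ≈ 133.65)
S - 28437 = (-4 + sqrt(18947)) - 28437 = -28441 + sqrt(18947)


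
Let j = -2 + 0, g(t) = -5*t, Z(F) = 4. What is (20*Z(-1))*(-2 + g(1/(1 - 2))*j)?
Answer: -960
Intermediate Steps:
j = -2
(20*Z(-1))*(-2 + g(1/(1 - 2))*j) = (20*4)*(-2 - 5/(1 - 2)*(-2)) = 80*(-2 - 5/(-1)*(-2)) = 80*(-2 - 5*(-1)*(-2)) = 80*(-2 + 5*(-2)) = 80*(-2 - 10) = 80*(-12) = -960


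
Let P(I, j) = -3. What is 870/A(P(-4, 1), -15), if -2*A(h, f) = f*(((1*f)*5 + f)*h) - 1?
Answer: 1740/4051 ≈ 0.42952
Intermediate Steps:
A(h, f) = 1/2 - 3*h*f**2 (A(h, f) = -(f*(((1*f)*5 + f)*h) - 1)/2 = -(f*((f*5 + f)*h) - 1)/2 = -(f*((5*f + f)*h) - 1)/2 = -(f*((6*f)*h) - 1)/2 = -(f*(6*f*h) - 1)/2 = -(6*h*f**2 - 1)/2 = -(-1 + 6*h*f**2)/2 = 1/2 - 3*h*f**2)
870/A(P(-4, 1), -15) = 870/(1/2 - 3*(-3)*(-15)**2) = 870/(1/2 - 3*(-3)*225) = 870/(1/2 + 2025) = 870/(4051/2) = 870*(2/4051) = 1740/4051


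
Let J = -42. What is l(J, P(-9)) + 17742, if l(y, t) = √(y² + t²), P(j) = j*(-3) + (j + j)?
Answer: 17742 + 3*√205 ≈ 17785.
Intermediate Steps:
P(j) = -j (P(j) = -3*j + 2*j = -j)
l(y, t) = √(t² + y²)
l(J, P(-9)) + 17742 = √((-1*(-9))² + (-42)²) + 17742 = √(9² + 1764) + 17742 = √(81 + 1764) + 17742 = √1845 + 17742 = 3*√205 + 17742 = 17742 + 3*√205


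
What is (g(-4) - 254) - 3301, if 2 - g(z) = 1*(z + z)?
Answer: -3545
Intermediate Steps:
g(z) = 2 - 2*z (g(z) = 2 - (z + z) = 2 - 2*z)
(g(-4) - 254) - 3301 = ((2 - 2*(-4)) - 254) - 3301 = ((2 + 8) - 254) - 3301 = (10 - 254) - 3301 = -244 - 3301 = -3545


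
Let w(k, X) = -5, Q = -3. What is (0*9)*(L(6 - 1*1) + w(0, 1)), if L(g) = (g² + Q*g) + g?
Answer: 0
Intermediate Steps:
L(g) = g² - 2*g (L(g) = (g² - 3*g) + g = g² - 2*g)
(0*9)*(L(6 - 1*1) + w(0, 1)) = (0*9)*((6 - 1*1)*(-2 + (6 - 1*1)) - 5) = 0*((6 - 1)*(-2 + (6 - 1)) - 5) = 0*(5*(-2 + 5) - 5) = 0*(5*3 - 5) = 0*(15 - 5) = 0*10 = 0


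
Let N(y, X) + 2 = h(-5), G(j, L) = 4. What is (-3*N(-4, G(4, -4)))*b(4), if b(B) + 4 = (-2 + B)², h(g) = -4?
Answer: 0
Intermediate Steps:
b(B) = -4 + (-2 + B)²
N(y, X) = -6 (N(y, X) = -2 - 4 = -6)
(-3*N(-4, G(4, -4)))*b(4) = (-3*(-6))*(4*(-4 + 4)) = 18*(4*0) = 18*0 = 0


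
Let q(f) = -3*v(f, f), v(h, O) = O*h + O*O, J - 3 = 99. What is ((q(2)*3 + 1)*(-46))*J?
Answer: 333132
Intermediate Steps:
J = 102 (J = 3 + 99 = 102)
v(h, O) = O² + O*h (v(h, O) = O*h + O² = O² + O*h)
q(f) = -6*f² (q(f) = -3*f*(f + f) = -3*f*2*f = -6*f²)
((q(2)*3 + 1)*(-46))*J = ((-6*2²*3 + 1)*(-46))*102 = ((-6*4*3 + 1)*(-46))*102 = ((-24*3 + 1)*(-46))*102 = ((-72 + 1)*(-46))*102 = -71*(-46)*102 = 3266*102 = 333132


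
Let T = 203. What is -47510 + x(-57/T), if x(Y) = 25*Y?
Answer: -9645955/203 ≈ -47517.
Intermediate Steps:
-47510 + x(-57/T) = -47510 + 25*(-57/203) = -47510 - 1425/203 = -9645955/203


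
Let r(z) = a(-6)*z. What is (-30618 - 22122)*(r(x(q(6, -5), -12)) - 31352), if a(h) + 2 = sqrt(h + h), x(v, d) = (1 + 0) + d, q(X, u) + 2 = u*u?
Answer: 1652344200 + 1160280*I*sqrt(3) ≈ 1.6523e+9 + 2.0097e+6*I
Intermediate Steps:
q(X, u) = -2 + u**2 (q(X, u) = -2 + u*u = -2 + u**2)
x(v, d) = 1 + d
a(h) = -2 + sqrt(2)*sqrt(h) (a(h) = -2 + sqrt(h + h) = -2 + sqrt(2*h) = -2 + sqrt(2)*sqrt(h))
r(z) = z*(-2 + 2*I*sqrt(3)) (r(z) = (-2 + sqrt(2)*sqrt(-6))*z = (-2 + sqrt(2)*(I*sqrt(6)))*z = (-2 + 2*I*sqrt(3))*z = z*(-2 + 2*I*sqrt(3)))
(-30618 - 22122)*(r(x(q(6, -5), -12)) - 31352) = (-30618 - 22122)*(2*(1 - 12)*(-1 + I*sqrt(3)) - 31352) = -52740*(2*(-11)*(-1 + I*sqrt(3)) - 31352) = -52740*((22 - 22*I*sqrt(3)) - 31352) = -52740*(-31330 - 22*I*sqrt(3)) = 1652344200 + 1160280*I*sqrt(3)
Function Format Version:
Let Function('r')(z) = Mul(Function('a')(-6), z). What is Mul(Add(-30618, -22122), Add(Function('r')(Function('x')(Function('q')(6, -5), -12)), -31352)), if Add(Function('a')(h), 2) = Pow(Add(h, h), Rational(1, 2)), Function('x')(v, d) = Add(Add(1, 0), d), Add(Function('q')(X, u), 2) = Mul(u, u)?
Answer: Add(1652344200, Mul(1160280, I, Pow(3, Rational(1, 2)))) ≈ Add(1.6523e+9, Mul(2.0097e+6, I))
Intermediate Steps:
Function('q')(X, u) = Add(-2, Pow(u, 2)) (Function('q')(X, u) = Add(-2, Mul(u, u)) = Add(-2, Pow(u, 2)))
Function('x')(v, d) = Add(1, d)
Function('a')(h) = Add(-2, Mul(Pow(2, Rational(1, 2)), Pow(h, Rational(1, 2)))) (Function('a')(h) = Add(-2, Pow(Add(h, h), Rational(1, 2))) = Add(-2, Pow(Mul(2, h), Rational(1, 2))) = Add(-2, Mul(Pow(2, Rational(1, 2)), Pow(h, Rational(1, 2)))))
Function('r')(z) = Mul(z, Add(-2, Mul(2, I, Pow(3, Rational(1, 2))))) (Function('r')(z) = Mul(Add(-2, Mul(Pow(2, Rational(1, 2)), Pow(-6, Rational(1, 2)))), z) = Mul(Add(-2, Mul(Pow(2, Rational(1, 2)), Mul(I, Pow(6, Rational(1, 2))))), z) = Mul(Add(-2, Mul(2, I, Pow(3, Rational(1, 2)))), z) = Mul(z, Add(-2, Mul(2, I, Pow(3, Rational(1, 2))))))
Mul(Add(-30618, -22122), Add(Function('r')(Function('x')(Function('q')(6, -5), -12)), -31352)) = Mul(Add(-30618, -22122), Add(Mul(2, Add(1, -12), Add(-1, Mul(I, Pow(3, Rational(1, 2))))), -31352)) = Mul(-52740, Add(Mul(2, -11, Add(-1, Mul(I, Pow(3, Rational(1, 2))))), -31352)) = Mul(-52740, Add(Add(22, Mul(-22, I, Pow(3, Rational(1, 2)))), -31352)) = Mul(-52740, Add(-31330, Mul(-22, I, Pow(3, Rational(1, 2))))) = Add(1652344200, Mul(1160280, I, Pow(3, Rational(1, 2))))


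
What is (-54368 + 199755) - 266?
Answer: 145121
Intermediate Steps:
(-54368 + 199755) - 266 = 145387 - 266 = 145121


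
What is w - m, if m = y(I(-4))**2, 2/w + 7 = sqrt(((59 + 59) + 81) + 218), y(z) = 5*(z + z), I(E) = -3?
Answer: -165593/184 + sqrt(417)/184 ≈ -899.85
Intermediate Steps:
y(z) = 10*z (y(z) = 5*(2*z) = 10*z)
w = 2/(-7 + sqrt(417)) (w = 2/(-7 + sqrt(((59 + 59) + 81) + 218)) = 2/(-7 + sqrt((118 + 81) + 218)) = 2/(-7 + sqrt(199 + 218)) = 2/(-7 + sqrt(417)) ≈ 0.14902)
m = 900 (m = (10*(-3))**2 = (-30)**2 = 900)
w - m = (7/184 + sqrt(417)/184) - 1*900 = (7/184 + sqrt(417)/184) - 900 = -165593/184 + sqrt(417)/184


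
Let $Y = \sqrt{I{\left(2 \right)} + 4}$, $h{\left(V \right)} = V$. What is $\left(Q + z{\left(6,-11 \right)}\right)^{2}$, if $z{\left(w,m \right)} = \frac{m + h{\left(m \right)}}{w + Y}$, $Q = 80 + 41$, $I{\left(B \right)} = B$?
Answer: $\frac{1019909}{75} + \frac{12826 \sqrt{6}}{75} \approx 14018.0$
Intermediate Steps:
$Q = 121$
$Y = \sqrt{6}$ ($Y = \sqrt{2 + 4} = \sqrt{6} \approx 2.4495$)
$z{\left(w,m \right)} = \frac{2 m}{w + \sqrt{6}}$ ($z{\left(w,m \right)} = \frac{m + m}{w + \sqrt{6}} = \frac{2 m}{w + \sqrt{6}}$)
$\left(Q + z{\left(6,-11 \right)}\right)^{2} = \left(121 + 2 \left(-11\right) \frac{1}{6 + \sqrt{6}}\right)^{2} = \left(121 - \frac{22}{6 + \sqrt{6}}\right)^{2}$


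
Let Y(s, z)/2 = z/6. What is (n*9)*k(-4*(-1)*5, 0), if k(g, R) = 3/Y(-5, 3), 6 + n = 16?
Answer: 270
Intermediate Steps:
n = 10 (n = -6 + 16 = 10)
Y(s, z) = z/3 (Y(s, z) = 2*(z/6) = z/3)
k(g, R) = 3 (k(g, R) = 3/(((⅓)*3)) = 3/1 = 3*1 = 3)
(n*9)*k(-4*(-1)*5, 0) = (10*9)*3 = 90*3 = 270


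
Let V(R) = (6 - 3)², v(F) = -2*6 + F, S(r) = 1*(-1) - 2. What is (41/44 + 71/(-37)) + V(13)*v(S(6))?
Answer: -221387/1628 ≈ -135.99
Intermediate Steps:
S(r) = -3 (S(r) = -1 - 2 = -3)
v(F) = -12 + F
V(R) = 9 (V(R) = 3² = 9)
(41/44 + 71/(-37)) + V(13)*v(S(6)) = (41/44 + 71/(-37)) + 9*(-12 - 3) = (41*(1/44) + 71*(-1/37)) + 9*(-15) = (41/44 - 71/37) - 135 = -1607/1628 - 135 = -221387/1628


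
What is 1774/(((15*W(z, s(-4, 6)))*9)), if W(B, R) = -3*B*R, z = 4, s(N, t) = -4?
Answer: 887/3240 ≈ 0.27377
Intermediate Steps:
W(B, R) = -3*B*R
1774/(((15*W(z, s(-4, 6)))*9)) = 1774/(((15*(-3*4*(-4)))*9)) = 1774/(((15*48)*9)) = 1774/((720*9)) = 1774/6480 = 1774*(1/6480) = 887/3240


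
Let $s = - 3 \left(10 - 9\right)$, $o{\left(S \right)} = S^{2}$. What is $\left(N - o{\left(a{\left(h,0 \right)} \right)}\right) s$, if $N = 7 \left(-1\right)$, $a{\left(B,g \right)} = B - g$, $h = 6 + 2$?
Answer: $213$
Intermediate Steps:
$h = 8$
$N = -7$
$s = -3$ ($s = \left(-3\right) 1 = -3$)
$\left(N - o{\left(a{\left(h,0 \right)} \right)}\right) s = \left(-7 - \left(8 - 0\right)^{2}\right) \left(-3\right) = \left(-7 - \left(8 + 0\right)^{2}\right) \left(-3\right) = \left(-7 - 8^{2}\right) \left(-3\right) = \left(-7 - 64\right) \left(-3\right) = \left(-71\right) \left(-3\right) = 213$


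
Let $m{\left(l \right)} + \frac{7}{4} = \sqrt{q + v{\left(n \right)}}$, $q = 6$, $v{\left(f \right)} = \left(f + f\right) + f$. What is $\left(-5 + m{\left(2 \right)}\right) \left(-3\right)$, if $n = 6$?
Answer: $\frac{81}{4} - 6 \sqrt{6} \approx 5.5531$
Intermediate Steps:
$v{\left(f \right)} = 3 f$ ($v{\left(f \right)} = 2 f + f = 3 f$)
$m{\left(l \right)} = - \frac{7}{4} + 2 \sqrt{6}$ ($m{\left(l \right)} = - \frac{7}{4} + \sqrt{6 + 3 \cdot 6} = - \frac{7}{4} + \sqrt{6 + 18} = - \frac{7}{4} + \sqrt{24} = - \frac{7}{4} + 2 \sqrt{6}$)
$\left(-5 + m{\left(2 \right)}\right) \left(-3\right) = \left(-5 - \left(\frac{7}{4} - 2 \sqrt{6}\right)\right) \left(-3\right) = \left(- \frac{27}{4} + 2 \sqrt{6}\right) \left(-3\right) = \frac{81}{4} - 6 \sqrt{6}$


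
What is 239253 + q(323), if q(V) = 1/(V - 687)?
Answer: 87088091/364 ≈ 2.3925e+5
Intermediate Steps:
q(V) = 1/(-687 + V)
239253 + q(323) = 239253 + 1/(-687 + 323) = 239253 + 1/(-364) = 239253 - 1/364 = 87088091/364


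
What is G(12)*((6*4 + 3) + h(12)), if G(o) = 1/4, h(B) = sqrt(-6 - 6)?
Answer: 27/4 + I*sqrt(3)/2 ≈ 6.75 + 0.86602*I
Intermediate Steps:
h(B) = 2*I*sqrt(3) (h(B) = sqrt(-12) = 2*I*sqrt(3))
G(o) = 1/4
G(12)*((6*4 + 3) + h(12)) = ((6*4 + 3) + 2*I*sqrt(3))/4 = ((24 + 3) + 2*I*sqrt(3))/4 = (27 + 2*I*sqrt(3))/4 = 27/4 + I*sqrt(3)/2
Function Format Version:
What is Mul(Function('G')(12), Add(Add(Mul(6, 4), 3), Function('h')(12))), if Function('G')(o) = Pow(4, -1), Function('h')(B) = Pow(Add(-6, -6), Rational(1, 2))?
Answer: Add(Rational(27, 4), Mul(Rational(1, 2), I, Pow(3, Rational(1, 2)))) ≈ Add(6.7500, Mul(0.86602, I))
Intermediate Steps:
Function('h')(B) = Mul(2, I, Pow(3, Rational(1, 2))) (Function('h')(B) = Pow(-12, Rational(1, 2)) = Mul(2, I, Pow(3, Rational(1, 2))))
Function('G')(o) = Rational(1, 4)
Mul(Function('G')(12), Add(Add(Mul(6, 4), 3), Function('h')(12))) = Mul(Rational(1, 4), Add(Add(Mul(6, 4), 3), Mul(2, I, Pow(3, Rational(1, 2))))) = Mul(Rational(1, 4), Add(Add(24, 3), Mul(2, I, Pow(3, Rational(1, 2))))) = Mul(Rational(1, 4), Add(27, Mul(2, I, Pow(3, Rational(1, 2))))) = Add(Rational(27, 4), Mul(Rational(1, 2), I, Pow(3, Rational(1, 2))))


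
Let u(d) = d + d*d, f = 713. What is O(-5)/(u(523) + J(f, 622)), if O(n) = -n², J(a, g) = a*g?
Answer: -25/717538 ≈ -3.4841e-5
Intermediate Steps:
u(d) = d + d²
O(-5)/(u(523) + J(f, 622)) = (-1*(-5)²)/(523*(1 + 523) + 713*622) = (-1*25)/(523*524 + 443486) = -25/(274052 + 443486) = -25/717538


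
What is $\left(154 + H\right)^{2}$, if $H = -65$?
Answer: $7921$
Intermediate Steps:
$\left(154 + H\right)^{2} = \left(154 - 65\right)^{2} = 89^{2} = 7921$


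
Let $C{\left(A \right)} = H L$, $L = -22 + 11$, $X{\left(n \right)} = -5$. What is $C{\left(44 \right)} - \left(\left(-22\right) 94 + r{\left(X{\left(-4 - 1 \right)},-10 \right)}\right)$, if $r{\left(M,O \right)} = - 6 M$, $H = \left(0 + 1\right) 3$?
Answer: $2005$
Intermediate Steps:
$L = -11$
$H = 3$ ($H = 1 \cdot 3 = 3$)
$C{\left(A \right)} = -33$ ($C{\left(A \right)} = 3 \left(-11\right) = -33$)
$C{\left(44 \right)} - \left(\left(-22\right) 94 + r{\left(X{\left(-4 - 1 \right)},-10 \right)}\right) = -33 - \left(\left(-22\right) 94 - -30\right) = -33 - \left(-2068 + 30\right) = -33 - -2038 = -33 + 2038 = 2005$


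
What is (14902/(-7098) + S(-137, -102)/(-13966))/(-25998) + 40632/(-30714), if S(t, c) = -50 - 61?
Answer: -8725865505188791/6596341113506508 ≈ -1.3228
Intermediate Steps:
S(t, c) = -111
(14902/(-7098) + S(-137, -102)/(-13966))/(-25998) + 40632/(-30714) = (14902/(-7098) - 111/(-13966))/(-25998) + 40632/(-30714) = (14902*(-1/7098) - 111*(-1/13966))*(-1/25998) + 40632*(-1/30714) = (-7451/3549 + 111/13966)*(-1/25998) - 6772/5119 = -103666727/49565334*(-1/25998) - 6772/5119 = 103666727/1288599553332 - 6772/5119 = -8725865505188791/6596341113506508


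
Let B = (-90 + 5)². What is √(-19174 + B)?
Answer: I*√11949 ≈ 109.31*I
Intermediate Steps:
B = 7225 (B = (-85)² = 7225)
√(-19174 + B) = √(-19174 + 7225) = √(-11949) = I*√11949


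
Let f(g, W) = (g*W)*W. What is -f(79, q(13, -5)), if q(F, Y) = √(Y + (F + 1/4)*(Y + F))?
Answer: -7979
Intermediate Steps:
q(F, Y) = √(Y + (¼ + F)*(F + Y)) (q(F, Y) = √(Y + (F + ¼)*(F + Y)) = √(Y + (¼ + F)*(F + Y)))
f(g, W) = g*W² (f(g, W) = (W*g)*W = g*W²)
-f(79, q(13, -5)) = -79*(√(13 + 4*13² + 5*(-5) + 4*13*(-5))/2)² = -79*(√(13 + 4*169 - 25 - 260)/2)² = -79*(√(13 + 676 - 25 - 260)/2)² = -79*(√404/2)² = -79*((2*√101)/2)² = -79*(√101)² = -79*101 = -1*7979 = -7979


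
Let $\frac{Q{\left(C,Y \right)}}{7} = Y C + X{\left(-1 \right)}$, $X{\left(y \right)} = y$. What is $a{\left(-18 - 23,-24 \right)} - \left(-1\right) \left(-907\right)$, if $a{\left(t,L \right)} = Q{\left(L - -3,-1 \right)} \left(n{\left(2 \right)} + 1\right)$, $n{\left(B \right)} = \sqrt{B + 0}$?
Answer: $-767 + 140 \sqrt{2} \approx -569.01$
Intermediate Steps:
$n{\left(B \right)} = \sqrt{B}$
$Q{\left(C,Y \right)} = -7 + 7 C Y$ ($Q{\left(C,Y \right)} = 7 \left(Y C - 1\right) = 7 \left(C Y - 1\right) = 7 \left(-1 + C Y\right) = -7 + 7 C Y$)
$a{\left(t,L \right)} = \left(1 + \sqrt{2}\right) \left(-28 - 7 L\right)$ ($a{\left(t,L \right)} = \left(-7 + 7 \left(L - -3\right) \left(-1\right)\right) \left(\sqrt{2} + 1\right) = \left(-7 + 7 \left(L + 3\right) \left(-1\right)\right) \left(1 + \sqrt{2}\right) = \left(-7 + 7 \left(3 + L\right) \left(-1\right)\right) \left(1 + \sqrt{2}\right) = \left(-7 - \left(21 + 7 L\right)\right) \left(1 + \sqrt{2}\right) = \left(-28 - 7 L\right) \left(1 + \sqrt{2}\right) = \left(1 + \sqrt{2}\right) \left(-28 - 7 L\right)$)
$a{\left(-18 - 23,-24 \right)} - \left(-1\right) \left(-907\right) = 7 \left(1 + \sqrt{2}\right) \left(-4 - -24\right) - \left(-1\right) \left(-907\right) = 7 \left(1 + \sqrt{2}\right) \left(-4 + 24\right) - 907 = 7 \left(1 + \sqrt{2}\right) 20 - 907 = \left(140 + 140 \sqrt{2}\right) - 907 = -767 + 140 \sqrt{2}$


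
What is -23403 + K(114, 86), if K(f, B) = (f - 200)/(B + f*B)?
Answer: -2691346/115 ≈ -23403.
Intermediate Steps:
K(f, B) = (-200 + f)/(B + B*f)
-23403 + K(114, 86) = -23403 + (-200 + 114)/(86*(1 + 114)) = -23403 + (1/86)*(-86)/115 = -23403 + (1/86)*(1/115)*(-86) = -23403 - 1/115 = -2691346/115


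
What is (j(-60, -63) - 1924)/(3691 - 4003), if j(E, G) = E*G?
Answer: -232/39 ≈ -5.9487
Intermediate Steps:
(j(-60, -63) - 1924)/(3691 - 4003) = (-60*(-63) - 1924)/(3691 - 4003) = (3780 - 1924)/(-312) = 1856*(-1/312) = -232/39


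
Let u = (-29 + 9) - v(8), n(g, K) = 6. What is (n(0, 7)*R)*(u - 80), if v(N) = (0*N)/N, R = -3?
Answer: 1800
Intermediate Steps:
v(N) = 0 (v(N) = 0/N = 0)
u = -20 (u = (-29 + 9) - 1*0 = -20 + 0 = -20)
(n(0, 7)*R)*(u - 80) = (6*(-3))*(-20 - 80) = -18*(-100) = 1800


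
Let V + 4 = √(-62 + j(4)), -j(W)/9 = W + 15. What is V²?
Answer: (4 - I*√233)² ≈ -217.0 - 122.11*I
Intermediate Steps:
j(W) = -135 - 9*W (j(W) = -9*(W + 15) = -9*(15 + W) = -135 - 9*W)
V = -4 + I*√233 (V = -4 + √(-62 + (-135 - 9*4)) = -4 + √(-62 + (-135 - 36)) = -4 + √(-62 - 171) = -4 + √(-233) = -4 + I*√233 ≈ -4.0 + 15.264*I)
V² = (-4 + I*√233)²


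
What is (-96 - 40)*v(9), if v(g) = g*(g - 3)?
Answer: -7344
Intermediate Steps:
v(g) = g*(-3 + g)
(-96 - 40)*v(9) = (-96 - 40)*(9*(-3 + 9)) = -1224*6 = -136*54 = -7344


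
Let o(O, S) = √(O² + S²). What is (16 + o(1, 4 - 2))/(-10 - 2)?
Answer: -4/3 - √5/12 ≈ -1.5197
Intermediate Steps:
(16 + o(1, 4 - 2))/(-10 - 2) = (16 + √(1² + (4 - 2)²))/(-10 - 2) = (16 + √(1 + 2²))/(-12) = -(16 + √(1 + 4))/12 = -(16 + √5)/12 = -4/3 - √5/12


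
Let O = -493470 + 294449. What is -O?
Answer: 199021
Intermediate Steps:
O = -199021
-O = -1*(-199021) = 199021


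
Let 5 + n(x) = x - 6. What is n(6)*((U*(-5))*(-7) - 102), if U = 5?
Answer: -365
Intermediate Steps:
n(x) = -11 + x (n(x) = -5 + (x - 6) = -5 + (-6 + x) = -11 + x)
n(6)*((U*(-5))*(-7) - 102) = (-11 + 6)*((5*(-5))*(-7) - 102) = -5*(-25*(-7) - 102) = -5*(175 - 102) = -5*73 = -365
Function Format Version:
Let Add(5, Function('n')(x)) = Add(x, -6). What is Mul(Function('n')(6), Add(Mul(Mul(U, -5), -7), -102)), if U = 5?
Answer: -365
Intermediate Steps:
Function('n')(x) = Add(-11, x) (Function('n')(x) = Add(-5, Add(x, -6)) = Add(-5, Add(-6, x)) = Add(-11, x))
Mul(Function('n')(6), Add(Mul(Mul(U, -5), -7), -102)) = Mul(Add(-11, 6), Add(Mul(Mul(5, -5), -7), -102)) = Mul(-5, Add(Mul(-25, -7), -102)) = Mul(-5, Add(175, -102)) = Mul(-5, 73) = -365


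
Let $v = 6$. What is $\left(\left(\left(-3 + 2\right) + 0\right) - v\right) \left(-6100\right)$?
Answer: $42700$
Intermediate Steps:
$\left(\left(\left(-3 + 2\right) + 0\right) - v\right) \left(-6100\right) = \left(\left(\left(-3 + 2\right) + 0\right) - 6\right) \left(-6100\right) = \left(\left(-1 + 0\right) - 6\right) \left(-6100\right) = \left(-1 - 6\right) \left(-6100\right) = \left(-7\right) \left(-6100\right) = 42700$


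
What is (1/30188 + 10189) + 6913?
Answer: 516275177/30188 ≈ 17102.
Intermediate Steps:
(1/30188 + 10189) + 6913 = 307585533/30188 + 6913 = 516275177/30188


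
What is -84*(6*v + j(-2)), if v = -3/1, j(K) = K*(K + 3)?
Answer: 1680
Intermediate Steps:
j(K) = K*(3 + K)
v = -3 (v = -3*1 = -3)
-84*(6*v + j(-2)) = -84*(6*(-3) - 2*(3 - 2)) = -84*(-18 - 2*1) = -84*(-18 - 2) = -84*(-20) = 1680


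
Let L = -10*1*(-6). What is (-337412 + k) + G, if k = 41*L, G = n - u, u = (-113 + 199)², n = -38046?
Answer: -380394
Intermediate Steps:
u = 7396 (u = 86² = 7396)
L = 60 (L = -10*(-6) = 60)
G = -45442 (G = -38046 - 1*7396 = -38046 - 7396 = -45442)
k = 2460 (k = 41*60 = 2460)
(-337412 + k) + G = (-337412 + 2460) - 45442 = -334952 - 45442 = -380394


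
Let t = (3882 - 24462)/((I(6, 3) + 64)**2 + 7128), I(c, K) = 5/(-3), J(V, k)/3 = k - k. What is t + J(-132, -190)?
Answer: -185220/99121 ≈ -1.8686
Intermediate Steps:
J(V, k) = 0 (J(V, k) = 3*(k - k) = 3*0 = 0)
I(c, K) = -5/3 (I(c, K) = 5*(-1/3) = -5/3)
t = -185220/99121 (t = (3882 - 24462)/((-5/3 + 64)**2 + 7128) = -20580/((187/3)**2 + 7128) = -20580/(34969/9 + 7128) = -20580/99121/9 = -20580*9/99121 = -185220/99121 ≈ -1.8686)
t + J(-132, -190) = -185220/99121 + 0 = -185220/99121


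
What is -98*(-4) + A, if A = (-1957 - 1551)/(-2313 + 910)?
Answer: 553484/1403 ≈ 394.50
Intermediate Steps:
A = 3508/1403 (A = -3508/(-1403) = -3508*(-1/1403) = 3508/1403 ≈ 2.5004)
-98*(-4) + A = -98*(-4) + 3508/1403 = 392 + 3508/1403 = 553484/1403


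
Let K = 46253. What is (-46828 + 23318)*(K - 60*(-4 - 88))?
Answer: -1217183230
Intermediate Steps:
(-46828 + 23318)*(K - 60*(-4 - 88)) = (-46828 + 23318)*(46253 - 60*(-4 - 88)) = -23510*(46253 - 60*(-92)) = -23510*(46253 + 5520) = -23510*51773 = -1217183230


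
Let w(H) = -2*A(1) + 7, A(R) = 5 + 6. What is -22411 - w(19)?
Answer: -22396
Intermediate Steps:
A(R) = 11
w(H) = -15 (w(H) = -2*11 + 7 = -22 + 7 = -15)
-22411 - w(19) = -22411 - 1*(-15) = -22411 + 15 = -22396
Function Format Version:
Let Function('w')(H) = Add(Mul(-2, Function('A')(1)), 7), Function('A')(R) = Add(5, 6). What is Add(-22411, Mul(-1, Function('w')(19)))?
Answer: -22396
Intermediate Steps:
Function('A')(R) = 11
Function('w')(H) = -15 (Function('w')(H) = Add(Mul(-2, 11), 7) = Add(-22, 7) = -15)
Add(-22411, Mul(-1, Function('w')(19))) = Add(-22411, Mul(-1, -15)) = Add(-22411, 15) = -22396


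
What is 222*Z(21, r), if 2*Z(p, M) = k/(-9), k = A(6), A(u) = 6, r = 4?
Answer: -74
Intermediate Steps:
k = 6
Z(p, M) = -1/3 (Z(p, M) = (6/(-9))/2 = (6*(-1/9))/2 = (1/2)*(-2/3) = -1/3)
222*Z(21, r) = 222*(-1/3) = -74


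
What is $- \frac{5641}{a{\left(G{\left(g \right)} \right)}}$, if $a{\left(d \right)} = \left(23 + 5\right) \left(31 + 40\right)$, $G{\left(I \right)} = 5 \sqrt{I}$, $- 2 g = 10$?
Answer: $- \frac{5641}{1988} \approx -2.8375$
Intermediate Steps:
$g = -5$ ($g = \left(- \frac{1}{2}\right) 10 = -5$)
$a{\left(d \right)} = 1988$ ($a{\left(d \right)} = 28 \cdot 71 = 1988$)
$- \frac{5641}{a{\left(G{\left(g \right)} \right)}} = - \frac{5641}{1988}$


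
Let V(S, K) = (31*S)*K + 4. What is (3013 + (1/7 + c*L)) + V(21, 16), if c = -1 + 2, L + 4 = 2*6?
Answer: 94088/7 ≈ 13441.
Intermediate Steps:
L = 8 (L = -4 + 2*6 = -4 + 12 = 8)
c = 1
V(S, K) = 4 + 31*K*S (V(S, K) = 31*K*S + 4 = 4 + 31*K*S)
(3013 + (1/7 + c*L)) + V(21, 16) = (3013 + (1/7 + 1*8)) + (4 + 31*16*21) = (3013 + (1/7 + 8)) + (4 + 10416) = (3013 + 57/7) + 10420 = 21148/7 + 10420 = 94088/7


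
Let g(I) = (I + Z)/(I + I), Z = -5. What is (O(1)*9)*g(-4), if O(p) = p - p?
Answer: 0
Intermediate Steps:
g(I) = (-5 + I)/(2*I) (g(I) = (I - 5)/(I + I) = (-5 + I)/((2*I)) = (-5 + I)*(1/(2*I)) = (-5 + I)/(2*I))
O(p) = 0
(O(1)*9)*g(-4) = (0*9)*((½)*(-5 - 4)/(-4)) = 0*((½)*(-¼)*(-9)) = 0*(9/8) = 0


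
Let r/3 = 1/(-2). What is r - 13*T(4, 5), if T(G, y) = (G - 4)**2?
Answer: -3/2 ≈ -1.5000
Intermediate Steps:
r = -3/2 (r = 3/(-2) = 3*(-1/2) = -3/2 ≈ -1.5000)
T(G, y) = (-4 + G)**2
r - 13*T(4, 5) = -3/2 - 13*(-4 + 4)**2 = -3/2 - 13*0**2 = -3/2 - 13*0 = -3/2 + 0 = -3/2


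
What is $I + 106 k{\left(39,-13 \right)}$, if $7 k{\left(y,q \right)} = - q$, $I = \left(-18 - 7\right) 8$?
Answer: $- \frac{22}{7} \approx -3.1429$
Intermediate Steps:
$I = -200$ ($I = \left(-25\right) 8 = -200$)
$k{\left(y,q \right)} = - \frac{q}{7}$ ($k{\left(y,q \right)} = \frac{\left(-1\right) q}{7} = - \frac{q}{7}$)
$I + 106 k{\left(39,-13 \right)} = -200 + 106 \left(\left(- \frac{1}{7}\right) \left(-13\right)\right) = -200 + 106 \cdot \frac{13}{7} = -200 + \frac{1378}{7} = - \frac{22}{7}$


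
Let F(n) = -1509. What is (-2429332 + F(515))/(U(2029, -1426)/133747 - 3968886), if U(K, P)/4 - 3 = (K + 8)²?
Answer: 325117691227/530809998354 ≈ 0.61249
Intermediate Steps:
U(K, P) = 12 + 4*(8 + K)² (U(K, P) = 12 + 4*(K + 8)² = 12 + 4*(8 + K)²)
(-2429332 + F(515))/(U(2029, -1426)/133747 - 3968886) = (-2429332 - 1509)/((12 + 4*(8 + 2029)²)/133747 - 3968886) = -2430841/((12 + 4*2037²)*(1/133747) - 3968886) = -2430841/((12 + 4*4149369)*(1/133747) - 3968886) = -2430841/((12 + 16597476)*(1/133747) - 3968886) = -2430841/(16597488*(1/133747) - 3968886) = -2430841/(16597488/133747 - 3968886) = -2430841/(-530809998354/133747) = -2430841*(-133747/530809998354) = 325117691227/530809998354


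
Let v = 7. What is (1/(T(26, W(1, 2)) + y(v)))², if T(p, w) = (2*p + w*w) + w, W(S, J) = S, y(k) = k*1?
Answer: 1/3721 ≈ 0.00026874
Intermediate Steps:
y(k) = k
T(p, w) = w + w² + 2*p (T(p, w) = (2*p + w²) + w = (w² + 2*p) + w = w + w² + 2*p)
(1/(T(26, W(1, 2)) + y(v)))² = (1/((1 + 1² + 2*26) + 7))² = (1/((1 + 1 + 52) + 7))² = (1/(54 + 7))² = (1/61)² = 1/3721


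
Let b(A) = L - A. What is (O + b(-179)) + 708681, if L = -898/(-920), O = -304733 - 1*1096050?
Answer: -318284131/460 ≈ -6.9192e+5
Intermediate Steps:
O = -1400783 (O = -304733 - 1096050 = -1400783)
L = 449/460 (L = -898*(-1/920) = 449/460 ≈ 0.97609)
b(A) = 449/460 - A
(O + b(-179)) + 708681 = (-1400783 + (449/460 - 1*(-179))) + 708681 = (-1400783 + (449/460 + 179)) + 708681 = (-1400783 + 82789/460) + 708681 = -644277391/460 + 708681 = -318284131/460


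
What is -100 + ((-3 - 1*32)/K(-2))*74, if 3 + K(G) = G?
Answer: 418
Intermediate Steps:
K(G) = -3 + G
-100 + ((-3 - 1*32)/K(-2))*74 = -100 + ((-3 - 1*32)/(-3 - 2))*74 = -100 + ((-3 - 32)/(-5))*74 = -100 - 35*(-⅕)*74 = -100 + 7*74 = -100 + 518 = 418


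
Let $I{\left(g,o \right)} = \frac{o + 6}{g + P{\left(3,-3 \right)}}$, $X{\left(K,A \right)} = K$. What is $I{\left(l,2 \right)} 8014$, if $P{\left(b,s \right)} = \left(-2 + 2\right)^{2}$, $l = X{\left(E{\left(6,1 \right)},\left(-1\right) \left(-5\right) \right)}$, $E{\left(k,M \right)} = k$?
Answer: $\frac{32056}{3} \approx 10685.0$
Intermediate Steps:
$l = 6$
$P{\left(b,s \right)} = 0$ ($P{\left(b,s \right)} = 0^{2} = 0$)
$I{\left(g,o \right)} = \frac{6 + o}{g}$ ($I{\left(g,o \right)} = \frac{o + 6}{g + 0} = \frac{6 + o}{g}$)
$I{\left(l,2 \right)} 8014 = \frac{6 + 2}{6} \cdot 8014 = \frac{1}{6} \cdot 8 \cdot 8014 = \frac{4}{3} \cdot 8014 = \frac{32056}{3}$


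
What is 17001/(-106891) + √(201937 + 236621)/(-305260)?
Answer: -17001/106891 - √438558/305260 ≈ -0.16122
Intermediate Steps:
17001/(-106891) + √(201937 + 236621)/(-305260) = 17001*(-1/106891) + √438558*(-1/305260) = -17001/106891 - √438558/305260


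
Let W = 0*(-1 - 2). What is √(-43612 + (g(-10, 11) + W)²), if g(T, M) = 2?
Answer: 2*I*√10902 ≈ 208.83*I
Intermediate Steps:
W = 0 (W = 0*(-3) = 0)
√(-43612 + (g(-10, 11) + W)²) = √(-43612 + (2 + 0)²) = √(-43612 + 2²) = √(-43612 + 4) = √(-43608) = 2*I*√10902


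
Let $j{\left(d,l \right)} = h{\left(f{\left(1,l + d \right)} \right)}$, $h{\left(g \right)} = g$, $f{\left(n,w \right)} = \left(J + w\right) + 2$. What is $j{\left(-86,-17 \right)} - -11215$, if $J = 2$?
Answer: $11116$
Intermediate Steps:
$f{\left(n,w \right)} = 4 + w$ ($f{\left(n,w \right)} = \left(2 + w\right) + 2 = 4 + w$)
$j{\left(d,l \right)} = 4 + d + l$ ($j{\left(d,l \right)} = 4 + \left(l + d\right) = 4 + \left(d + l\right) = 4 + d + l$)
$j{\left(-86,-17 \right)} - -11215 = \left(4 - 86 - 17\right) - -11215 = -99 + 11215 = 11116$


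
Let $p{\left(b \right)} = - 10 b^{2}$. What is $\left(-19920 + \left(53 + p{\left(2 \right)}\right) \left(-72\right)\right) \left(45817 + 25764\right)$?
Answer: $-1492893336$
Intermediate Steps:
$\left(-19920 + \left(53 + p{\left(2 \right)}\right) \left(-72\right)\right) \left(45817 + 25764\right) = \left(-19920 + \left(53 - 10 \cdot 2^{2}\right) \left(-72\right)\right) \left(45817 + 25764\right) = \left(-19920 + \left(53 - 40\right) \left(-72\right)\right) 71581 = \left(-19920 + 13 \left(-72\right)\right) 71581 = \left(-19920 - 936\right) 71581 = \left(-20856\right) 71581 = -1492893336$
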